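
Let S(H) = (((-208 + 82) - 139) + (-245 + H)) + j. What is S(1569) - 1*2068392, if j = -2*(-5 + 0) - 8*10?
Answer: -2067403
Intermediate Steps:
j = -70 (j = -2*(-5) - 80 = 10 - 80 = -70)
S(H) = -580 + H (S(H) = (((-208 + 82) - 139) + (-245 + H)) - 70 = ((-126 - 139) + (-245 + H)) - 70 = (-265 + (-245 + H)) - 70 = (-510 + H) - 70 = -580 + H)
S(1569) - 1*2068392 = (-580 + 1569) - 1*2068392 = 989 - 2068392 = -2067403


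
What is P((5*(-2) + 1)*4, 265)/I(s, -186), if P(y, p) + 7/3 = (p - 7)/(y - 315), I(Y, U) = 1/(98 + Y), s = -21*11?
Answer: 47747/117 ≈ 408.09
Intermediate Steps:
s = -231
P(y, p) = -7/3 + (-7 + p)/(-315 + y) (P(y, p) = -7/3 + (p - 7)/(y - 315) = -7/3 + (-7 + p)/(-315 + y))
P((5*(-2) + 1)*4, 265)/I(s, -186) = ((728 + 265 - 7*(5*(-2) + 1)*4/3)/(-315 + (5*(-2) + 1)*4))/(1/(98 - 231)) = ((728 + 265 - 7*(-10 + 1)*4/3)/(-315 + (-10 + 1)*4))/(1/(-133)) = ((728 + 265 - (-21)*4)/(-315 - 9*4))/(-1/133) = ((728 + 265 - 7/3*(-36))/(-315 - 36))*(-133) = ((728 + 265 + 84)/(-351))*(-133) = -1/351*1077*(-133) = -359/117*(-133) = 47747/117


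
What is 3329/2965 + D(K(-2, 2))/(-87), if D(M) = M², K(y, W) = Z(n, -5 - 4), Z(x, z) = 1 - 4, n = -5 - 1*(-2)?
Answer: 87646/85985 ≈ 1.0193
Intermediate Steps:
n = -3 (n = -5 + 2 = -3)
Z(x, z) = -3
K(y, W) = -3
3329/2965 + D(K(-2, 2))/(-87) = 3329/2965 + (-3)²/(-87) = 3329*(1/2965) + 9*(-1/87) = 3329/2965 - 3/29 = 87646/85985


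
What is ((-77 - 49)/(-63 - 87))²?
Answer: 441/625 ≈ 0.70560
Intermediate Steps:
((-77 - 49)/(-63 - 87))² = (-126/(-150))² = (-126*(-1/150))² = (21/25)² = 441/625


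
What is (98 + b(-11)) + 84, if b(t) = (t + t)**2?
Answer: 666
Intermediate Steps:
b(t) = 4*t**2 (b(t) = (2*t)**2 = 4*t**2)
(98 + b(-11)) + 84 = (98 + 4*(-11)**2) + 84 = (98 + 4*121) + 84 = (98 + 484) + 84 = 582 + 84 = 666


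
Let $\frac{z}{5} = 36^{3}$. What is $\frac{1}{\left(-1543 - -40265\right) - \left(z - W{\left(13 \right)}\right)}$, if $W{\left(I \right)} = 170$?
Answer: $- \frac{1}{194388} \approx -5.1443 \cdot 10^{-6}$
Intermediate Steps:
$z = 233280$ ($z = 5 \cdot 36^{3} = 5 \cdot 46656 = 233280$)
$\frac{1}{\left(-1543 - -40265\right) - \left(z - W{\left(13 \right)}\right)} = \frac{1}{\left(-1543 - -40265\right) + \left(170 - 233280\right)} = \frac{1}{\left(-1543 + 40265\right) + \left(170 - 233280\right)} = \frac{1}{38722 - 233110} = \frac{1}{-194388} = - \frac{1}{194388}$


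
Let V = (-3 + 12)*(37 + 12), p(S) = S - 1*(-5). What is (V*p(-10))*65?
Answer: -143325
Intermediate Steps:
p(S) = 5 + S (p(S) = S + 5 = 5 + S)
V = 441 (V = 9*49 = 441)
(V*p(-10))*65 = (441*(5 - 10))*65 = (441*(-5))*65 = -2205*65 = -143325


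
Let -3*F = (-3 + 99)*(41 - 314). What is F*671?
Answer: 5861856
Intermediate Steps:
F = 8736 (F = -(-3 + 99)*(41 - 314)/3 = -32*(-273) = -1/3*(-26208) = 8736)
F*671 = 8736*671 = 5861856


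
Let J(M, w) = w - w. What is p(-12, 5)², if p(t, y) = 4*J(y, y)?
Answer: 0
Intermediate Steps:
J(M, w) = 0
p(t, y) = 0 (p(t, y) = 4*0 = 0)
p(-12, 5)² = 0² = 0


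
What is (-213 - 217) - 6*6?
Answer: -466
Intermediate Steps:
(-213 - 217) - 6*6 = -430 - 36 = -466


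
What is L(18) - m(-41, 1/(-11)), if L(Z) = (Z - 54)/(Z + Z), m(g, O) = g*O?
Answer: -52/11 ≈ -4.7273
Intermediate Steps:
m(g, O) = O*g
L(Z) = (-54 + Z)/(2*Z) (L(Z) = (-54 + Z)/((2*Z)) = (-54 + Z)*(1/(2*Z)) = (-54 + Z)/(2*Z))
L(18) - m(-41, 1/(-11)) = (½)*(-54 + 18)/18 - (-41)/(-11) = (½)*(1/18)*(-36) - (-1)*(-41)/11 = -1 - 1*41/11 = -1 - 41/11 = -52/11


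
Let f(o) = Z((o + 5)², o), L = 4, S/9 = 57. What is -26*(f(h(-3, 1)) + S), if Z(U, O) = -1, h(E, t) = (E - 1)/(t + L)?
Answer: -13312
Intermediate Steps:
S = 513 (S = 9*57 = 513)
h(E, t) = (-1 + E)/(4 + t) (h(E, t) = (E - 1)/(t + 4) = (-1 + E)/(4 + t))
f(o) = -1
-26*(f(h(-3, 1)) + S) = -26*(-1 + 513) = -26*512 = -13312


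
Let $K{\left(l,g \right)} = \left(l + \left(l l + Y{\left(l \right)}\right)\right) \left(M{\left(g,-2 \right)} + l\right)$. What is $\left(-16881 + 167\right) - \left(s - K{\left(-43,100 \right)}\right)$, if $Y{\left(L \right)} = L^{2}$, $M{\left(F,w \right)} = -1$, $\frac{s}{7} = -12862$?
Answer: $-87500$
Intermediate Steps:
$s = -90034$ ($s = 7 \left(-12862\right) = -90034$)
$K{\left(l,g \right)} = \left(-1 + l\right) \left(l + 2 l^{2}\right)$ ($K{\left(l,g \right)} = \left(l + \left(l l + l^{2}\right)\right) \left(-1 + l\right) = \left(l + \left(l^{2} + l^{2}\right)\right) \left(-1 + l\right) = \left(l + 2 l^{2}\right) \left(-1 + l\right) = \left(-1 + l\right) \left(l + 2 l^{2}\right)$)
$\left(-16881 + 167\right) - \left(s - K{\left(-43,100 \right)}\right) = \left(-16881 + 167\right) - \left(-90034 - - 43 \left(-1 - -43 + 2 \left(-43\right)^{2}\right)\right) = -16714 - \left(-90034 - - 43 \left(-1 + 43 + 2 \cdot 1849\right)\right) = -16714 - \left(-90034 - - 43 \left(-1 + 43 + 3698\right)\right) = -16714 - \left(-90034 - \left(-43\right) 3740\right) = -16714 - \left(-90034 - -160820\right) = -16714 - \left(-90034 + 160820\right) = -16714 - 70786 = -87500$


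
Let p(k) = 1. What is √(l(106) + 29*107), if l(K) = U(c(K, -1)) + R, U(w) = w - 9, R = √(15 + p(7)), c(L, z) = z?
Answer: √3097 ≈ 55.651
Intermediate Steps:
R = 4 (R = √(15 + 1) = √16 = 4)
U(w) = -9 + w
l(K) = -6 (l(K) = (-9 - 1) + 4 = -10 + 4 = -6)
√(l(106) + 29*107) = √(-6 + 29*107) = √(-6 + 3103) = √3097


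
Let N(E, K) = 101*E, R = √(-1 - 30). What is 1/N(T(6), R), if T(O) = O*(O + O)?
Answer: 1/7272 ≈ 0.00013751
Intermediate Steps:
R = I*√31 (R = √(-31) = I*√31 ≈ 5.5678*I)
T(O) = 2*O² (T(O) = O*(2*O) = 2*O²)
1/N(T(6), R) = 1/(101*(2*6²)) = 1/(101*(2*36)) = 1/(101*72) = 1/7272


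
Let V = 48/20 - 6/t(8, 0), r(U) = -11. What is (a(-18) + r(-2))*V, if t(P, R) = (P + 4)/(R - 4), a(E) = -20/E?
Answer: -1958/45 ≈ -43.511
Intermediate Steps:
t(P, R) = (4 + P)/(-4 + R)
V = 22/5 (V = 48/20 - 6*(-4 + 0)/(4 + 8) = 48*(1/20) - 6/(12/(-4)) = 12/5 - 6/((-1/4*12)) = 12/5 - 6/(-3) = 12/5 - 6*(-1/3) = 12/5 + 2 = 22/5 ≈ 4.4000)
(a(-18) + r(-2))*V = (-20/(-18) - 11)*(22/5) = (-20*(-1/18) - 11)*(22/5) = (10/9 - 11)*(22/5) = -89/9*22/5 = -1958/45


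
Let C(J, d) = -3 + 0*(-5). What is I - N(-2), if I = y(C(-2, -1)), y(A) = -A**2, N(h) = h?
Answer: -7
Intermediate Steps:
C(J, d) = -3 (C(J, d) = -3 + 0 = -3)
I = -9 (I = -1*(-3)**2 = -1*9 = -9)
I - N(-2) = -9 - 1*(-2) = -9 + 2 = -7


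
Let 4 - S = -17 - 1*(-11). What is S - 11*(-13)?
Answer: 153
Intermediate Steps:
S = 10 (S = 4 - (-17 - 1*(-11)) = 4 - (-17 + 11) = 4 - 1*(-6) = 4 + 6 = 10)
S - 11*(-13) = 10 - 11*(-13) = 10 + 143 = 153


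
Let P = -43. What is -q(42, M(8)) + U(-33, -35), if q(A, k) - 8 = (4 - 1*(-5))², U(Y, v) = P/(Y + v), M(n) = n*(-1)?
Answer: -6009/68 ≈ -88.368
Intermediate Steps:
M(n) = -n
U(Y, v) = -43/(Y + v)
q(A, k) = 89 (q(A, k) = 8 + (4 - 1*(-5))² = 8 + (4 + 5)² = 8 + 9² = 8 + 81 = 89)
-q(42, M(8)) + U(-33, -35) = -1*89 - 43/(-33 - 35) = -89 - 43/(-68) = -89 - 43*(-1/68) = -89 + 43/68 = -6009/68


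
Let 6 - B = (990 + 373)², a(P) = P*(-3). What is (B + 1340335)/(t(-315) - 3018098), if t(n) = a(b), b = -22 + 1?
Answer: 517428/3018035 ≈ 0.17145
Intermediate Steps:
b = -21
a(P) = -3*P
t(n) = 63 (t(n) = -3*(-21) = 63)
B = -1857763 (B = 6 - (990 + 373)² = 6 - 1*1363² = 6 - 1*1857769 = 6 - 1857769 = -1857763)
(B + 1340335)/(t(-315) - 3018098) = (-1857763 + 1340335)/(63 - 3018098) = -517428/(-3018035) = -517428*(-1/3018035) = 517428/3018035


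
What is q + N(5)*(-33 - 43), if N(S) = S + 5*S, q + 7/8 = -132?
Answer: -19303/8 ≈ -2412.9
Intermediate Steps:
q = -1063/8 (q = -7/8 - 132 = -1063/8 ≈ -132.88)
N(S) = 6*S
q + N(5)*(-33 - 43) = -1063/8 + (6*5)*(-33 - 43) = -1063/8 + 30*(-76) = -1063/8 - 2280 = -19303/8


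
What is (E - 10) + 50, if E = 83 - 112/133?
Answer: 2321/19 ≈ 122.16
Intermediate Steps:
E = 1561/19 (E = 83 - 112*1/133 = 83 - 16/19 = 1561/19 ≈ 82.158)
(E - 10) + 50 = (1561/19 - 10) + 50 = 1371/19 + 50 = 2321/19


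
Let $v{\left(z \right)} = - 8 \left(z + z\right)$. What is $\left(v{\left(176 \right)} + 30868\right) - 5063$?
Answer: $22989$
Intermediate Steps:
$v{\left(z \right)} = - 16 z$ ($v{\left(z \right)} = - 8 \cdot 2 z = - 16 z$)
$\left(v{\left(176 \right)} + 30868\right) - 5063 = \left(\left(-16\right) 176 + 30868\right) - 5063 = \left(-2816 + 30868\right) - 5063 = 28052 - 5063 = 22989$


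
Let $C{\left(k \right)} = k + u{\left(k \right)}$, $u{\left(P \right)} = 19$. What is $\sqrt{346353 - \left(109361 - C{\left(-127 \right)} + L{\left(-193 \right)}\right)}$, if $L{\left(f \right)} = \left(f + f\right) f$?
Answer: $7 \sqrt{3314} \approx 402.97$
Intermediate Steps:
$L{\left(f \right)} = 2 f^{2}$ ($L{\left(f \right)} = 2 f f = 2 f^{2}$)
$C{\left(k \right)} = 19 + k$ ($C{\left(k \right)} = k + 19 = 19 + k$)
$\sqrt{346353 - \left(109361 - C{\left(-127 \right)} + L{\left(-193 \right)}\right)} = \sqrt{346353 - \left(109361 + 74498 - \left(19 - 127\right)\right)} = \sqrt{346353 - \left(109361 + 108 + 74498\right)} = \sqrt{346353 - 183967} = \sqrt{162386} = 7 \sqrt{3314}$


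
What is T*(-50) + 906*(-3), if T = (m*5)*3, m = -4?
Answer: 282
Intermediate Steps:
T = -60 (T = -4*5*3 = -20*3 = -60)
T*(-50) + 906*(-3) = -60*(-50) + 906*(-3) = 3000 - 2718 = 282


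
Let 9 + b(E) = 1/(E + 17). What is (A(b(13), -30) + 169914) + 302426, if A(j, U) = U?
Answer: 472310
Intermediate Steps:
b(E) = -9 + 1/(17 + E) (b(E) = -9 + 1/(E + 17) = -9 + 1/(17 + E))
(A(b(13), -30) + 169914) + 302426 = (-30 + 169914) + 302426 = 169884 + 302426 = 472310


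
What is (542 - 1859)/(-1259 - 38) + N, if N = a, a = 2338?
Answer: 3033703/1297 ≈ 2339.0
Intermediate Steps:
N = 2338
(542 - 1859)/(-1259 - 38) + N = (542 - 1859)/(-1259 - 38) + 2338 = -1317/(-1297) + 2338 = -1317*(-1/1297) + 2338 = 1317/1297 + 2338 = 3033703/1297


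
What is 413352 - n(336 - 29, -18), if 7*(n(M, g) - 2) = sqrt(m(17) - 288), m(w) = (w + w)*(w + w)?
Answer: 413350 - 2*sqrt(217)/7 ≈ 4.1335e+5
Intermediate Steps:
m(w) = 4*w**2 (m(w) = (2*w)*(2*w) = 4*w**2)
n(M, g) = 2 + 2*sqrt(217)/7 (n(M, g) = 2 + sqrt(4*17**2 - 288)/7 = 2 + sqrt(4*289 - 288)/7 = 2 + sqrt(1156 - 288)/7 = 2 + sqrt(868)/7 = 2 + (2*sqrt(217))/7 = 2 + 2*sqrt(217)/7)
413352 - n(336 - 29, -18) = 413352 - (2 + 2*sqrt(217)/7) = 413352 + (-2 - 2*sqrt(217)/7) = 413350 - 2*sqrt(217)/7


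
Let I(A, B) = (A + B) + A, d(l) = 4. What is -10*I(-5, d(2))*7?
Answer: 420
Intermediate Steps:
I(A, B) = B + 2*A
-10*I(-5, d(2))*7 = -10*(4 + 2*(-5))*7 = -10*(4 - 10)*7 = -10*(-6)*7 = 60*7 = 420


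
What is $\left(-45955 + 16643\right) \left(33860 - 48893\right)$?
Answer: $440647296$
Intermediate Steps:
$\left(-45955 + 16643\right) \left(33860 - 48893\right) = \left(-29312\right) \left(-15033\right) = 440647296$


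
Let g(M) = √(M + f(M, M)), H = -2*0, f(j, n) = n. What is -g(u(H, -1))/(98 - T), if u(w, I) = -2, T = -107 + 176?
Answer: -2*I/29 ≈ -0.068966*I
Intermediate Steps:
H = 0
T = 69
g(M) = √2*√M (g(M) = √(M + M) = √(2*M) = √2*√M)
-g(u(H, -1))/(98 - T) = -√2*√(-2)/(98 - 1*69) = -√2*(I*√2)/(98 - 69) = -2*I/29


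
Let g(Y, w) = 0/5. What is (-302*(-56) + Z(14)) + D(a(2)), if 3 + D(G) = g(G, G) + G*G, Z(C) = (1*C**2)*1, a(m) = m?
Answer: 17109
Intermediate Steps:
g(Y, w) = 0 (g(Y, w) = 0*(1/5) = 0)
Z(C) = C**2 (Z(C) = C**2*1 = C**2)
D(G) = -3 + G**2 (D(G) = -3 + (0 + G*G) = -3 + (0 + G**2) = -3 + G**2)
(-302*(-56) + Z(14)) + D(a(2)) = (-302*(-56) + 14**2) + (-3 + 2**2) = (16912 + 196) + (-3 + 4) = 17108 + 1 = 17109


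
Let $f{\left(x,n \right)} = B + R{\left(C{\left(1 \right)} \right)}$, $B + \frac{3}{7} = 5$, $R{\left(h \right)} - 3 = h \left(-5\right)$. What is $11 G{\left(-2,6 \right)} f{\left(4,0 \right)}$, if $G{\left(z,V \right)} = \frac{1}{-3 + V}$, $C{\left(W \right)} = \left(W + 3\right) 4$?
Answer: $- \frac{1859}{7} \approx -265.57$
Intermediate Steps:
$C{\left(W \right)} = 12 + 4 W$ ($C{\left(W \right)} = \left(3 + W\right) 4 = 12 + 4 W$)
$R{\left(h \right)} = 3 - 5 h$ ($R{\left(h \right)} = 3 + h \left(-5\right) = 3 - 5 h$)
$B = \frac{32}{7}$ ($B = - \frac{3}{7} + 5 = \frac{32}{7} \approx 4.5714$)
$f{\left(x,n \right)} = - \frac{507}{7}$ ($f{\left(x,n \right)} = \frac{32}{7} + \left(3 - 5 \left(12 + 4 \cdot 1\right)\right) = \frac{32}{7} + \left(3 - 5 \left(12 + 4\right)\right) = \frac{32}{7} + \left(3 - 80\right) = \frac{32}{7} - 77 = - \frac{507}{7}$)
$11 G{\left(-2,6 \right)} f{\left(4,0 \right)} = \frac{11}{-3 + 6} \left(- \frac{507}{7}\right) = \frac{11}{3} \left(- \frac{507}{7}\right) = - \frac{1859}{7}$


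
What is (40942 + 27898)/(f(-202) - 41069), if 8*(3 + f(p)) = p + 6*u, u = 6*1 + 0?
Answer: -275360/164371 ≈ -1.6752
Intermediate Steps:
u = 6 (u = 6 + 0 = 6)
f(p) = 3/2 + p/8 (f(p) = -3 + (p + 6*6)/8 = -3 + (p + 36)/8 = -3 + (36 + p)/8 = -3 + (9/2 + p/8) = 3/2 + p/8)
(40942 + 27898)/(f(-202) - 41069) = (40942 + 27898)/((3/2 + (1/8)*(-202)) - 41069) = 68840/((3/2 - 101/4) - 41069) = 68840/(-95/4 - 41069) = 68840/(-164371/4) = 68840*(-4/164371) = -275360/164371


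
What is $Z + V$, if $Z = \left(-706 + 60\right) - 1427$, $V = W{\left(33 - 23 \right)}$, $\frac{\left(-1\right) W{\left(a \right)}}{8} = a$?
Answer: $-2153$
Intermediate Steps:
$W{\left(a \right)} = - 8 a$
$V = -80$ ($V = - 8 \left(33 - 23\right) = \left(-8\right) 10 = -80$)
$Z = -2073$ ($Z = -646 - 1427 = -2073$)
$Z + V = -2073 - 80 = -2153$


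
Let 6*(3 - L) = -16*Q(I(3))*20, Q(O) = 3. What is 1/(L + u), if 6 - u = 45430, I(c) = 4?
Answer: -1/45261 ≈ -2.2094e-5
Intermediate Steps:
u = -45424 (u = 6 - 1*45430 = 6 - 45430 = -45424)
L = 163 (L = 3 - (-16*3)*20/6 = 3 - (-8)*20 = 3 - ⅙*(-960) = 3 + 160 = 163)
1/(L + u) = 1/(163 - 45424) = 1/(-45261) = -1/45261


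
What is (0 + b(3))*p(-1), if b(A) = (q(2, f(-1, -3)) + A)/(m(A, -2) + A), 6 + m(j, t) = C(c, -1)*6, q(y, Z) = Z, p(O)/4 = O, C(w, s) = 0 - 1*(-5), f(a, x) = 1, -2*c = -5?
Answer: -16/27 ≈ -0.59259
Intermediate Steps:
c = 5/2 (c = -½*(-5) = 5/2 ≈ 2.5000)
C(w, s) = 5 (C(w, s) = 0 + 5 = 5)
p(O) = 4*O
m(j, t) = 24 (m(j, t) = -6 + 5*6 = -6 + 30 = 24)
b(A) = (1 + A)/(24 + A)
(0 + b(3))*p(-1) = (0 + (1 + 3)/(24 + 3))*(4*(-1)) = (0 + 4/27)*(-4) = (4/27)*(-4) = -16/27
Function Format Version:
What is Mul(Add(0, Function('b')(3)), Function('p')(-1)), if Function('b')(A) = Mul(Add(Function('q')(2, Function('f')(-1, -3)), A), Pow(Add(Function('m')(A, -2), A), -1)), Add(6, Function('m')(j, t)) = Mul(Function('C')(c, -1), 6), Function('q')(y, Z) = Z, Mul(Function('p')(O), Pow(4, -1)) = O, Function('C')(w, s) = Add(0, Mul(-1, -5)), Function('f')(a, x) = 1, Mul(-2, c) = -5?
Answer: Rational(-16, 27) ≈ -0.59259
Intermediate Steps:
c = Rational(5, 2) (c = Mul(Rational(-1, 2), -5) = Rational(5, 2) ≈ 2.5000)
Function('C')(w, s) = 5 (Function('C')(w, s) = Add(0, 5) = 5)
Function('p')(O) = Mul(4, O)
Function('m')(j, t) = 24 (Function('m')(j, t) = Add(-6, Mul(5, 6)) = Add(-6, 30) = 24)
Function('b')(A) = Mul(Pow(Add(24, A), -1), Add(1, A)) (Function('b')(A) = Mul(Add(1, A), Pow(Add(24, A), -1)) = Mul(Pow(Add(24, A), -1), Add(1, A)))
Mul(Add(0, Function('b')(3)), Function('p')(-1)) = Mul(Add(0, Mul(Pow(Add(24, 3), -1), Add(1, 3))), Mul(4, -1)) = Mul(Add(0, Mul(Pow(27, -1), 4)), -4) = Mul(Add(0, Mul(Rational(1, 27), 4)), -4) = Mul(Add(0, Rational(4, 27)), -4) = Mul(Rational(4, 27), -4) = Rational(-16, 27)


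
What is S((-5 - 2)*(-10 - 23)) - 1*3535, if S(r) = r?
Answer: -3304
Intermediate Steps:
S((-5 - 2)*(-10 - 23)) - 1*3535 = (-5 - 2)*(-10 - 23) - 1*3535 = -7*(-33) - 3535 = 231 - 3535 = -3304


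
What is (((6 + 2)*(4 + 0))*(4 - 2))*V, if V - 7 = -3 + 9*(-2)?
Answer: -896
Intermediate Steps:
V = -14 (V = 7 + (-3 + 9*(-2)) = 7 + (-3 - 18) = 7 - 21 = -14)
(((6 + 2)*(4 + 0))*(4 - 2))*V = (((6 + 2)*(4 + 0))*(4 - 2))*(-14) = ((8*4)*2)*(-14) = (32*2)*(-14) = 64*(-14) = -896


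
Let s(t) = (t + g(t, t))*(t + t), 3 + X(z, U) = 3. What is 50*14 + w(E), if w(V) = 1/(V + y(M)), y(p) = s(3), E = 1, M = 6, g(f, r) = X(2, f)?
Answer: 13301/19 ≈ 700.05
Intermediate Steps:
X(z, U) = 0 (X(z, U) = -3 + 3 = 0)
g(f, r) = 0
s(t) = 2*t**2 (s(t) = (t + 0)*(t + t) = t*(2*t) = 2*t**2)
y(p) = 18 (y(p) = 2*3**2 = 2*9 = 18)
w(V) = 1/(18 + V) (w(V) = 1/(V + 18) = 1/(18 + V))
50*14 + w(E) = 50*14 + 1/(18 + 1) = 700 + 1/19 = 13301/19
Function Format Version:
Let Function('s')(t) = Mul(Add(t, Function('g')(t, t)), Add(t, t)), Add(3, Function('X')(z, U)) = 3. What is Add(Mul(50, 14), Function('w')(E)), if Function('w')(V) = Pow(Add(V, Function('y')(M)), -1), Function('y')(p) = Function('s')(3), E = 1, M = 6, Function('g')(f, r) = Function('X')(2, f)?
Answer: Rational(13301, 19) ≈ 700.05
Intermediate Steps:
Function('X')(z, U) = 0 (Function('X')(z, U) = Add(-3, 3) = 0)
Function('g')(f, r) = 0
Function('s')(t) = Mul(2, Pow(t, 2)) (Function('s')(t) = Mul(Add(t, 0), Add(t, t)) = Mul(t, Mul(2, t)) = Mul(2, Pow(t, 2)))
Function('y')(p) = 18 (Function('y')(p) = Mul(2, Pow(3, 2)) = Mul(2, 9) = 18)
Function('w')(V) = Pow(Add(18, V), -1) (Function('w')(V) = Pow(Add(V, 18), -1) = Pow(Add(18, V), -1))
Add(Mul(50, 14), Function('w')(E)) = Add(Mul(50, 14), Pow(Add(18, 1), -1)) = Add(700, Pow(19, -1)) = Add(700, Rational(1, 19)) = Rational(13301, 19)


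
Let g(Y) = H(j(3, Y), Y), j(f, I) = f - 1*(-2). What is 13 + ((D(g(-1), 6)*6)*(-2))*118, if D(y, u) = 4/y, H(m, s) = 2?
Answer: -2819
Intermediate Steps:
j(f, I) = 2 + f (j(f, I) = f + 2 = 2 + f)
g(Y) = 2
13 + ((D(g(-1), 6)*6)*(-2))*118 = 13 + (((4/2)*6)*(-2))*118 = 13 + (((4*(½))*6)*(-2))*118 = 13 + ((2*6)*(-2))*118 = 13 + (12*(-2))*118 = 13 - 24*118 = 13 - 2832 = -2819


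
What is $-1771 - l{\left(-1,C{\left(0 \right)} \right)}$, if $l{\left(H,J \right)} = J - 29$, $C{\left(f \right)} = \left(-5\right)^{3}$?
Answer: $-1617$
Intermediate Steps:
$C{\left(f \right)} = -125$
$l{\left(H,J \right)} = -29 + J$ ($l{\left(H,J \right)} = J - 29 = -29 + J$)
$-1771 - l{\left(-1,C{\left(0 \right)} \right)} = -1771 - \left(-29 - 125\right) = -1771 - -154 = -1771 + 154 = -1617$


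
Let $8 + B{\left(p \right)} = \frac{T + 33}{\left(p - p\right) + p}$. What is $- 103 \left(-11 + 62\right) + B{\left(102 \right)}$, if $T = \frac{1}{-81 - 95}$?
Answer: $- \frac{94439665}{17952} \approx -5260.7$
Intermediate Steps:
$T = - \frac{1}{176}$ ($T = \frac{1}{-176} = - \frac{1}{176} \approx -0.0056818$)
$B{\left(p \right)} = -8 + \frac{5807}{176 p}$ ($B{\left(p \right)} = -8 + \frac{- \frac{1}{176} + 33}{\left(p - p\right) + p} = -8 + \frac{5807}{176 \left(0 + p\right)} = -8 + \frac{5807}{176 p}$)
$- 103 \left(-11 + 62\right) + B{\left(102 \right)} = - 103 \left(-11 + 62\right) - \left(8 - \frac{5807}{176 \cdot 102}\right) = \left(-103\right) 51 + \left(-8 + \frac{5807}{176} \cdot \frac{1}{102}\right) = -5253 + \left(-8 + \frac{5807}{17952}\right) = -5253 - \frac{137809}{17952} = - \frac{94439665}{17952}$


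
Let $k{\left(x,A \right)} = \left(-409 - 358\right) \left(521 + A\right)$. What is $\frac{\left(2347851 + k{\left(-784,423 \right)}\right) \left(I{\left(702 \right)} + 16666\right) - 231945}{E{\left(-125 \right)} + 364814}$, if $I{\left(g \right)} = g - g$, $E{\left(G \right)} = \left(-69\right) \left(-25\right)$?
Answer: $\frac{27062068853}{366539} \approx 73831.0$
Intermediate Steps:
$E{\left(G \right)} = 1725$
$I{\left(g \right)} = 0$
$k{\left(x,A \right)} = -399607 - 767 A$ ($k{\left(x,A \right)} = - 767 \left(521 + A\right) = -399607 - 767 A$)
$\frac{\left(2347851 + k{\left(-784,423 \right)}\right) \left(I{\left(702 \right)} + 16666\right) - 231945}{E{\left(-125 \right)} + 364814} = \frac{\left(2347851 - 724048\right) \left(0 + 16666\right) - 231945}{1725 + 364814} = \frac{\left(2347851 - 724048\right) 16666 - 231945}{366539} = \left(\left(2347851 - 724048\right) 16666 - 231945\right) \frac{1}{366539} = \left(1623803 \cdot 16666 - 231945\right) \frac{1}{366539} = \left(27062300798 - 231945\right) \frac{1}{366539} = 27062068853 \cdot \frac{1}{366539} = \frac{27062068853}{366539}$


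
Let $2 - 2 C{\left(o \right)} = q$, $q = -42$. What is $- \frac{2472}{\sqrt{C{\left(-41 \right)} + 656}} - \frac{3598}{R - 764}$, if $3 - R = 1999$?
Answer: $\frac{1799}{1380} - \frac{412 \sqrt{678}}{113} \approx -93.633$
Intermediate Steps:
$R = -1996$ ($R = 3 - 1999 = -1996$)
$C{\left(o \right)} = 22$ ($C{\left(o \right)} = 1 - -21 = 1 + 21 = 22$)
$- \frac{2472}{\sqrt{C{\left(-41 \right)} + 656}} - \frac{3598}{R - 764} = - \frac{2472}{\sqrt{22 + 656}} - \frac{3598}{-1996 - 764} = - \frac{2472}{\sqrt{678}} - \frac{3598}{-2760} = - 2472 \frac{\sqrt{678}}{678} - - \frac{1799}{1380} = - \frac{412 \sqrt{678}}{113} + \frac{1799}{1380} = \frac{1799}{1380} - \frac{412 \sqrt{678}}{113}$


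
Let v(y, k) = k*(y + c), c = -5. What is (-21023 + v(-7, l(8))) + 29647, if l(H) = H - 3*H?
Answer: 8816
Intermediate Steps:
l(H) = -2*H
v(y, k) = k*(-5 + y) (v(y, k) = k*(y - 5) = k*(-5 + y))
(-21023 + v(-7, l(8))) + 29647 = (-21023 + (-2*8)*(-5 - 7)) + 29647 = (-21023 - 16*(-12)) + 29647 = (-21023 + 192) + 29647 = -20831 + 29647 = 8816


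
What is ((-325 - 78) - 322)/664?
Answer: -725/664 ≈ -1.0919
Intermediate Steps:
((-325 - 78) - 322)/664 = (-403 - 322)*(1/664) = -725*1/664 = -725/664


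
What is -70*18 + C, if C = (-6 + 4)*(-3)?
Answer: -1254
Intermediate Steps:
C = 6 (C = -2*(-3) = 6)
-70*18 + C = -70*18 + 6 = -1260 + 6 = -1254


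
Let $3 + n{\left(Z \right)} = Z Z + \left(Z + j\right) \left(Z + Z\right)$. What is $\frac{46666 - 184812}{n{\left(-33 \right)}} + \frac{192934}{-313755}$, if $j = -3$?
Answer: $- \frac{2445107541}{60345545} \approx -40.518$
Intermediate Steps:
$n{\left(Z \right)} = -3 + Z^{2} + 2 Z \left(-3 + Z\right)$ ($n{\left(Z \right)} = -3 + \left(Z Z + \left(Z - 3\right) \left(Z + Z\right)\right) = -3 + \left(Z^{2} + \left(-3 + Z\right) 2 Z\right) = -3 + \left(Z^{2} + 2 Z \left(-3 + Z\right)\right) = -3 + Z^{2} + 2 Z \left(-3 + Z\right)$)
$\frac{46666 - 184812}{n{\left(-33 \right)}} + \frac{192934}{-313755} = \frac{46666 - 184812}{-3 - -198 + 3 \left(-33\right)^{2}} + \frac{192934}{-313755} = \frac{46666 - 184812}{-3 + 198 + 3 \cdot 1089} + 192934 \left(- \frac{1}{313755}\right) = - \frac{138146}{-3 + 198 + 3267} - \frac{192934}{313755} = - \frac{138146}{3462} - \frac{192934}{313755} = \left(-138146\right) \frac{1}{3462} - \frac{192934}{313755} = - \frac{69073}{1731} - \frac{192934}{313755} = - \frac{2445107541}{60345545}$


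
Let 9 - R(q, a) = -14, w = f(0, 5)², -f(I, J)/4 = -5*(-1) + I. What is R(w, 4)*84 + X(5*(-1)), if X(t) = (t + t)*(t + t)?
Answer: 2032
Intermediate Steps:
f(I, J) = -20 - 4*I (f(I, J) = -4*(-5*(-1) + I) = -4*(5 + I) = -20 - 4*I)
w = 400 (w = (-20 - 4*0)² = (-20 + 0)² = (-20)² = 400)
R(q, a) = 23 (R(q, a) = 9 - 1*(-14) = 9 + 14 = 23)
X(t) = 4*t² (X(t) = (2*t)*(2*t) = 4*t²)
R(w, 4)*84 + X(5*(-1)) = 23*84 + 4*(5*(-1))² = 1932 + 4*(-5)² = 1932 + 4*25 = 1932 + 100 = 2032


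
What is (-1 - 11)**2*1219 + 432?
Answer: 175968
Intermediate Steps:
(-1 - 11)**2*1219 + 432 = (-12)**2*1219 + 432 = 144*1219 + 432 = 175536 + 432 = 175968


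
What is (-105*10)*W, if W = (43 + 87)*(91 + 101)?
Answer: -26208000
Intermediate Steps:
W = 24960 (W = 130*192 = 24960)
(-105*10)*W = -105*10*24960 = -1050*24960 = -26208000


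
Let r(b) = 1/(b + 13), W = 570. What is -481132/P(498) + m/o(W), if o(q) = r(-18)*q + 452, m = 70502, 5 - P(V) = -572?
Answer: -60971481/97513 ≈ -625.27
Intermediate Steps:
P(V) = 577 (P(V) = 5 - 1*(-572) = 5 + 572 = 577)
r(b) = 1/(13 + b)
o(q) = 452 - q/5 (o(q) = q/(13 - 18) + 452 = q/(-5) + 452 = -q/5 + 452 = 452 - q/5)
-481132/P(498) + m/o(W) = -481132/577 + 70502/(452 - ⅕*570) = -481132*1/577 + 70502/(452 - 114) = -481132/577 + 70502/338 = -481132/577 + 70502*(1/338) = -481132/577 + 35251/169 = -60971481/97513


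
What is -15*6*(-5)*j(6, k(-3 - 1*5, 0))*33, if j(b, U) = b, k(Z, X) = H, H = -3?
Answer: 89100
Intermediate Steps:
k(Z, X) = -3
-15*6*(-5)*j(6, k(-3 - 1*5, 0))*33 = -15*6*(-5)*6*33 = -(-450)*6*33 = -15*(-180)*33 = 2700*33 = 89100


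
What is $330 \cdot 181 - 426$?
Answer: $59304$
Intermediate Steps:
$330 \cdot 181 - 426 = 59730 - 426 = 59304$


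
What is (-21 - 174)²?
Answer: 38025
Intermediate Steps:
(-21 - 174)² = (-195)² = 38025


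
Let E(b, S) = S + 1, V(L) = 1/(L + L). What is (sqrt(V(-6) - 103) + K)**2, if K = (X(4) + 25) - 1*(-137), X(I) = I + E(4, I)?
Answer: (1026 + I*sqrt(3711))**2/36 ≈ 29138.0 + 3472.3*I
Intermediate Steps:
V(L) = 1/(2*L)
E(b, S) = 1 + S
X(I) = 1 + 2*I (X(I) = I + (1 + I) = 1 + 2*I)
K = 171 (K = ((1 + 2*4) + 25) - 1*(-137) = ((1 + 8) + 25) + 137 = (9 + 25) + 137 = 34 + 137 = 171)
(sqrt(V(-6) - 103) + K)**2 = (sqrt((1/2)/(-6) - 103) + 171)**2 = (sqrt((1/2)*(-1/6) - 103) + 171)**2 = (sqrt(-1/12 - 103) + 171)**2 = (sqrt(-1237/12) + 171)**2 = (I*sqrt(3711)/6 + 171)**2 = (171 + I*sqrt(3711)/6)**2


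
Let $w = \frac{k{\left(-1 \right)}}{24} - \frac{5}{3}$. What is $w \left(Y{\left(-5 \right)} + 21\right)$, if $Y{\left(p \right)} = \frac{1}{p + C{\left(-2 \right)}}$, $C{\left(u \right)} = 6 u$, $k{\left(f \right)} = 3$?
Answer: $- \frac{3293}{102} \approx -32.284$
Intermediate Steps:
$Y{\left(p \right)} = \frac{1}{-12 + p}$ ($Y{\left(p \right)} = \frac{1}{p + 6 \left(-2\right)} = \frac{1}{p - 12} = \frac{1}{-12 + p}$)
$w = - \frac{37}{24}$ ($w = \frac{3}{24} - \frac{5}{3} = 3 \cdot \frac{1}{24} - \frac{5}{3} = \frac{1}{8} - \frac{5}{3} = - \frac{37}{24} \approx -1.5417$)
$w \left(Y{\left(-5 \right)} + 21\right) = - \frac{37 \left(\frac{1}{-12 - 5} + 21\right)}{24} = - \frac{37 \left(\frac{1}{-17} + 21\right)}{24} = - \frac{37 \left(- \frac{1}{17} + 21\right)}{24} = \left(- \frac{37}{24}\right) \frac{356}{17} = - \frac{3293}{102}$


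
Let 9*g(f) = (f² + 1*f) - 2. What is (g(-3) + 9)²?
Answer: 7225/81 ≈ 89.198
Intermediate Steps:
g(f) = -2/9 + f/9 + f²/9 (g(f) = ((f² + 1*f) - 2)/9 = ((f² + f) - 2)/9 = ((f + f²) - 2)/9 = (-2 + f + f²)/9 = -2/9 + f/9 + f²/9)
(g(-3) + 9)² = ((-2/9 + (⅑)*(-3) + (⅑)*(-3)²) + 9)² = ((-2/9 - ⅓ + (⅑)*9) + 9)² = ((-2/9 - ⅓ + 1) + 9)² = (4/9 + 9)² = (85/9)² = 7225/81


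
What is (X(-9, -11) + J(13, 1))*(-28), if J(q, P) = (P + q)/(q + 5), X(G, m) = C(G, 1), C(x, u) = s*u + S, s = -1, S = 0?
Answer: 56/9 ≈ 6.2222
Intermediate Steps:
C(x, u) = -u (C(x, u) = -u + 0 = -u)
X(G, m) = -1 (X(G, m) = -1*1 = -1)
J(q, P) = (P + q)/(5 + q)
(X(-9, -11) + J(13, 1))*(-28) = (-1 + (1 + 13)/(5 + 13))*(-28) = (-1 + 14/18)*(-28) = (-1 + (1/18)*14)*(-28) = (-1 + 7/9)*(-28) = -2/9*(-28) = 56/9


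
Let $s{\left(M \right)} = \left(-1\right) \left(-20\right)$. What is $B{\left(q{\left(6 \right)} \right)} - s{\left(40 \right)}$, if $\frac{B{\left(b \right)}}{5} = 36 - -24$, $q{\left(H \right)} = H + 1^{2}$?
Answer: $280$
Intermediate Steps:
$s{\left(M \right)} = 20$
$q{\left(H \right)} = 1 + H$ ($q{\left(H \right)} = H + 1 = 1 + H$)
$B{\left(b \right)} = 300$ ($B{\left(b \right)} = 5 \left(36 - -24\right) = 5 \left(36 + 24\right) = 5 \cdot 60 = 300$)
$B{\left(q{\left(6 \right)} \right)} - s{\left(40 \right)} = 300 - 20 = 280$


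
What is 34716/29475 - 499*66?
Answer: -323564978/9825 ≈ -32933.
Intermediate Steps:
34716/29475 - 499*66 = 34716*(1/29475) - 1*32934 = 11572/9825 - 32934 = -323564978/9825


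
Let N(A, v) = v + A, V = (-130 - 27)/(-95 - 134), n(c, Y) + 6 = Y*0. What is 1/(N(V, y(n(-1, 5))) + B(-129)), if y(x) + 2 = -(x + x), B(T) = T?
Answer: -229/27094 ≈ -0.0084521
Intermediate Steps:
n(c, Y) = -6 (n(c, Y) = -6 + Y*0 = -6 + 0 = -6)
y(x) = -2 - 2*x (y(x) = -2 - (x + x) = -2 - 2*x)
V = 157/229 (V = -157/(-229) = -157*(-1/229) = 157/229 ≈ 0.68559)
N(A, v) = A + v
1/(N(V, y(n(-1, 5))) + B(-129)) = 1/((157/229 + (-2 - 2*(-6))) - 129) = 1/((157/229 + (-2 + 12)) - 129) = 1/((157/229 + 10) - 129) = 1/(2447/229 - 129) = 1/(-27094/229) = -229/27094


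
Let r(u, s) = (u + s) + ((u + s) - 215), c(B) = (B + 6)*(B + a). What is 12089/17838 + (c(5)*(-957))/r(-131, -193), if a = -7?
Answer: -365128445/15394194 ≈ -23.719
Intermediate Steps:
c(B) = (-7 + B)*(6 + B) (c(B) = (B + 6)*(B - 7) = (6 + B)*(-7 + B) = (-7 + B)*(6 + B))
r(u, s) = -215 + 2*s + 2*u (r(u, s) = (s + u) + ((s + u) - 215) = (s + u) + (-215 + s + u) = -215 + 2*s + 2*u)
12089/17838 + (c(5)*(-957))/r(-131, -193) = 12089/17838 + ((-42 + 5² - 1*5)*(-957))/(-215 + 2*(-193) + 2*(-131)) = 12089*(1/17838) + ((-42 + 25 - 5)*(-957))/(-215 - 386 - 262) = 12089/17838 - 22*(-957)/(-863) = 12089/17838 + 21054*(-1/863) = 12089/17838 - 21054/863 = -365128445/15394194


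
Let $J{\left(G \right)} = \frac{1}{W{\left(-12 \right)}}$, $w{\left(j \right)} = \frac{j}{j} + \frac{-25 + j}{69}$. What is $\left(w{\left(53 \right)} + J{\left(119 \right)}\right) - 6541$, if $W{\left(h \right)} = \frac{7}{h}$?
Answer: $- \frac{3159452}{483} \approx -6541.3$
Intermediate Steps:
$w{\left(j \right)} = \frac{44}{69} + \frac{j}{69}$ ($w{\left(j \right)} = 1 + \left(-25 + j\right) \frac{1}{69} = 1 + \left(- \frac{25}{69} + \frac{j}{69}\right) = \frac{44}{69} + \frac{j}{69}$)
$J{\left(G \right)} = - \frac{12}{7}$ ($J{\left(G \right)} = \frac{1}{7 \frac{1}{-12}} = \frac{1}{7 \left(- \frac{1}{12}\right)} = \frac{1}{- \frac{7}{12}} = - \frac{12}{7}$)
$\left(w{\left(53 \right)} + J{\left(119 \right)}\right) - 6541 = \left(\left(\frac{44}{69} + \frac{1}{69} \cdot 53\right) - \frac{12}{7}\right) - 6541 = \left(\left(\frac{44}{69} + \frac{53}{69}\right) - \frac{12}{7}\right) - 6541 = \left(\frac{97}{69} - \frac{12}{7}\right) - 6541 = - \frac{149}{483} - 6541 = - \frac{3159452}{483}$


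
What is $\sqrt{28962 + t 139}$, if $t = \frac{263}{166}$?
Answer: $\frac{\sqrt{804145334}}{166} \approx 170.83$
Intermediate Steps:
$t = \frac{263}{166}$ ($t = 263 \cdot \frac{1}{166} = \frac{263}{166} \approx 1.5843$)
$\sqrt{28962 + t 139} = \sqrt{28962 + \frac{263}{166} \cdot 139} = \sqrt{28962 + \frac{36557}{166}} = \sqrt{\frac{4844249}{166}} = \frac{\sqrt{804145334}}{166}$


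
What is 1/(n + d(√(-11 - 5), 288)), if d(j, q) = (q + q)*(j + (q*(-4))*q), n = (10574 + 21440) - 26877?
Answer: -191097839/36518384075778337 - 2304*I/36518384075778337 ≈ -5.2329e-9 - 6.3091e-14*I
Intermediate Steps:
n = 5137 (n = 32014 - 26877 = 5137)
d(j, q) = 2*q*(j - 4*q²) (d(j, q) = (2*q)*(j + (-4*q)*q) = (2*q)*(j - 4*q²) = 2*q*(j - 4*q²))
1/(n + d(√(-11 - 5), 288)) = 1/(5137 + 2*288*(√(-11 - 5) - 4*288²)) = 1/(5137 + 2*288*(√(-16) - 4*82944)) = 1/(5137 + 2*288*(4*I - 331776)) = 1/(5137 + 2*288*(-331776 + 4*I)) = 1/(5137 + (-191102976 + 2304*I)) = 1/(-191097839 + 2304*I) = (-191097839 - 2304*I)/36518384075778337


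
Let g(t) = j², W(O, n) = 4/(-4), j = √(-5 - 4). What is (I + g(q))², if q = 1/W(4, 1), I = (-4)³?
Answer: 5329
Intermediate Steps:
j = 3*I (j = √(-9) = 3*I ≈ 3.0*I)
W(O, n) = -1 (W(O, n) = 4*(-¼) = -1)
I = -64
q = -1 (q = 1/(-1) = -1)
g(t) = -9 (g(t) = (3*I)² = -9)
(I + g(q))² = (-64 - 9)² = (-73)² = 5329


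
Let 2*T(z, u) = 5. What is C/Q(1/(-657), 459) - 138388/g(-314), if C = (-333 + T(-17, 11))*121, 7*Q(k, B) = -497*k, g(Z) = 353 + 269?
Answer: -16352103335/44162 ≈ -3.7028e+5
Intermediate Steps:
g(Z) = 622
T(z, u) = 5/2 (T(z, u) = (½)*5 = 5/2)
Q(k, B) = -71*k (Q(k, B) = (-497*k)/7 = -71*k)
C = -79981/2 (C = (-333 + 5/2)*121 = -661/2*121 = -79981/2 ≈ -39991.)
C/Q(1/(-657), 459) - 138388/g(-314) = -79981/(2*((-71/(-657)))) - 138388/622 = -79981/(2*((-71*(-1/657)))) - 138388*1/622 = -79981/(2*71/657) - 69194/311 = -79981/2*657/71 - 69194/311 = -52547517/142 - 69194/311 = -16352103335/44162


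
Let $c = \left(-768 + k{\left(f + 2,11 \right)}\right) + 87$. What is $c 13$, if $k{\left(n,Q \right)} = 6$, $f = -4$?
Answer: $-8775$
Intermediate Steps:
$c = -675$ ($c = \left(-768 + 6\right) + 87 = -762 + 87 = -675$)
$c 13 = \left(-675\right) 13 = -8775$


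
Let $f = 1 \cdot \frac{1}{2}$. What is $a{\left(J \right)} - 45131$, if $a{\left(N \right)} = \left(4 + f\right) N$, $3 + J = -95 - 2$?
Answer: $-45581$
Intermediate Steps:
$f = \frac{1}{2}$ ($f = 1 \cdot \frac{1}{2} = \frac{1}{2} \approx 0.5$)
$J = -100$ ($J = -3 - 97 = -100$)
$a{\left(N \right)} = \frac{9 N}{2}$ ($a{\left(N \right)} = \left(4 + \frac{1}{2}\right) N = \frac{9 N}{2}$)
$a{\left(J \right)} - 45131 = \frac{9}{2} \left(-100\right) - 45131 = -450 - 45131 = -45581$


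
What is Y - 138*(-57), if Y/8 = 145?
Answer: 9026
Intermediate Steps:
Y = 1160 (Y = 8*145 = 1160)
Y - 138*(-57) = 1160 - 138*(-57) = 1160 + 7866 = 9026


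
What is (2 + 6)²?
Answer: 64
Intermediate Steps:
(2 + 6)² = 8² = 64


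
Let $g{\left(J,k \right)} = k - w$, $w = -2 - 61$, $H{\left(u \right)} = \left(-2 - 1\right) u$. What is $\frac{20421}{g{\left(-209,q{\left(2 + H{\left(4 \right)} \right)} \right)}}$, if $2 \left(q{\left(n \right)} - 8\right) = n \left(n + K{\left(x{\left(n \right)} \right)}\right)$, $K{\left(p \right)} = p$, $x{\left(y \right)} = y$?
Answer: $\frac{2269}{19} \approx 119.42$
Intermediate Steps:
$H{\left(u \right)} = - 3 u$
$w = -63$
$q{\left(n \right)} = 8 + n^{2}$ ($q{\left(n \right)} = 8 + \frac{n \left(n + n\right)}{2} = 8 + \frac{n 2 n}{2} = 8 + \frac{2 n^{2}}{2} = 8 + n^{2}$)
$g{\left(J,k \right)} = 63 + k$ ($g{\left(J,k \right)} = k - -63 = k + 63 = 63 + k$)
$\frac{20421}{g{\left(-209,q{\left(2 + H{\left(4 \right)} \right)} \right)}} = \frac{20421}{63 + \left(8 + \left(2 - 12\right)^{2}\right)} = \frac{20421}{63 + \left(8 + \left(-10\right)^{2}\right)} = \frac{20421}{63 + \left(8 + 100\right)} = \frac{20421}{63 + 108} = \frac{20421}{171} = 20421 \cdot \frac{1}{171} = \frac{2269}{19}$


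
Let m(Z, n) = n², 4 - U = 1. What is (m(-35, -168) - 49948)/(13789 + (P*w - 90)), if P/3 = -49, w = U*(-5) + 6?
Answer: -10862/7511 ≈ -1.4461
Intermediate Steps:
U = 3 (U = 4 - 1*1 = 4 - 1 = 3)
w = -9 (w = 3*(-5) + 6 = -15 + 6 = -9)
P = -147 (P = 3*(-49) = -147)
(m(-35, -168) - 49948)/(13789 + (P*w - 90)) = ((-168)² - 49948)/(13789 + (-147*(-9) - 90)) = (28224 - 49948)/(13789 + (1323 - 90)) = -21724/(13789 + 1233) = -21724/15022 = -21724*1/15022 = -10862/7511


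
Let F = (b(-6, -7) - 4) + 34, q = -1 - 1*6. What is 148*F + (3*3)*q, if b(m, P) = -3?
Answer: 3933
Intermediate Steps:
q = -7 (q = -1 - 6 = -7)
F = 27 (F = (-3 - 4) + 34 = -7 + 34 = 27)
148*F + (3*3)*q = 148*27 + (3*3)*(-7) = 3996 + 9*(-7) = 3996 - 63 = 3933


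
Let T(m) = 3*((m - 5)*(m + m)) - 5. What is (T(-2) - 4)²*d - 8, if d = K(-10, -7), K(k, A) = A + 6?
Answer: -5633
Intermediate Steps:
K(k, A) = 6 + A
d = -1 (d = 6 - 7 = -1)
T(m) = -5 + 6*m*(-5 + m) (T(m) = 3*((-5 + m)*(2*m)) - 5 = 3*(2*m*(-5 + m)) - 5 = 6*m*(-5 + m) - 5 = -5 + 6*m*(-5 + m))
(T(-2) - 4)²*d - 8 = ((-5 - 30*(-2) + 6*(-2)²) - 4)²*(-1) - 8 = ((-5 + 60 + 6*4) - 4)²*(-1) - 8 = ((-5 + 60 + 24) - 4)²*(-1) - 8 = (79 - 4)²*(-1) - 8 = 75²*(-1) - 8 = 5625*(-1) - 8 = -5625 - 8 = -5633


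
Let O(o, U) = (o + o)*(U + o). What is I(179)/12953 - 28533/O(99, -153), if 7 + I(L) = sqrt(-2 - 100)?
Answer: 123171035/46164492 + I*sqrt(102)/12953 ≈ 2.6681 + 0.0007797*I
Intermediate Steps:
I(L) = -7 + I*sqrt(102) (I(L) = -7 + sqrt(-2 - 100) = -7 + sqrt(-102) = -7 + I*sqrt(102))
O(o, U) = 2*o*(U + o) (O(o, U) = (2*o)*(U + o) = 2*o*(U + o))
I(179)/12953 - 28533/O(99, -153) = (-7 + I*sqrt(102))/12953 - 28533*1/(198*(-153 + 99)) = (-7 + I*sqrt(102))*(1/12953) - 28533/(2*99*(-54)) = (-7/12953 + I*sqrt(102)/12953) - 28533/(-10692) = (-7/12953 + I*sqrt(102)/12953) - 28533*(-1/10692) = (-7/12953 + I*sqrt(102)/12953) + 9511/3564 = 123171035/46164492 + I*sqrt(102)/12953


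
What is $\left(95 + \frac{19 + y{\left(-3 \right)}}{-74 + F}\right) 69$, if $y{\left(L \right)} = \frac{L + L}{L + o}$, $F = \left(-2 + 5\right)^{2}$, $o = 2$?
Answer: $\frac{84870}{13} \approx 6528.5$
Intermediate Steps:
$F = 9$ ($F = 3^{2} = 9$)
$y{\left(L \right)} = \frac{2 L}{2 + L}$ ($y{\left(L \right)} = \frac{L + L}{L + 2} = \frac{2 L}{2 + L}$)
$\left(95 + \frac{19 + y{\left(-3 \right)}}{-74 + F}\right) 69 = \left(95 + \frac{19 + 2 \left(-3\right) \frac{1}{2 - 3}}{-74 + 9}\right) 69 = \left(95 + \frac{19 + 2 \left(-3\right) \frac{1}{-1}}{-65}\right) 69 = \left(95 + \left(19 + 2 \left(-3\right) \left(-1\right)\right) \left(- \frac{1}{65}\right)\right) 69 = \left(95 + \left(19 + 6\right) \left(- \frac{1}{65}\right)\right) 69 = \left(95 + 25 \left(- \frac{1}{65}\right)\right) 69 = \left(95 - \frac{5}{13}\right) 69 = \frac{1230}{13} \cdot 69 = \frac{84870}{13}$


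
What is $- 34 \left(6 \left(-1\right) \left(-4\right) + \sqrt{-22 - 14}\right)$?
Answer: $-816 - 204 i \approx -816.0 - 204.0 i$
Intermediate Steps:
$- 34 \left(6 \left(-1\right) \left(-4\right) + \sqrt{-22 - 14}\right) = - 34 \left(\left(-6\right) \left(-4\right) + \sqrt{-36}\right) = - 34 \left(24 + 6 i\right) = -816 - 204 i$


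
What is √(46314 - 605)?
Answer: √45709 ≈ 213.80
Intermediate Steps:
√(46314 - 605) = √45709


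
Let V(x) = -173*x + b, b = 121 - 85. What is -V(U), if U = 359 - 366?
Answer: -1247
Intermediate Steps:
b = 36
U = -7
V(x) = 36 - 173*x (V(x) = -173*x + 36 = 36 - 173*x)
-V(U) = -(36 - 173*(-7)) = -(36 + 1211) = -1*1247 = -1247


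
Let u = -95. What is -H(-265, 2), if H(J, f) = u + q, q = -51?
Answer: 146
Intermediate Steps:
H(J, f) = -146 (H(J, f) = -95 - 51 = -146)
-H(-265, 2) = -1*(-146) = 146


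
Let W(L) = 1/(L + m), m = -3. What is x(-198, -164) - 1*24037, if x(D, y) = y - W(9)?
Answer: -145207/6 ≈ -24201.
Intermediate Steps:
W(L) = 1/(-3 + L) (W(L) = 1/(L - 3) = 1/(-3 + L))
x(D, y) = -⅙ + y (x(D, y) = y - 1/(-3 + 9) = y - 1/6 = y - 1*⅙ = y - ⅙ = -⅙ + y)
x(-198, -164) - 1*24037 = (-⅙ - 164) - 1*24037 = -985/6 - 24037 = -145207/6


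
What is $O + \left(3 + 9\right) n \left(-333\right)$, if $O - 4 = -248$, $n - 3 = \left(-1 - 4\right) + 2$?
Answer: $-244$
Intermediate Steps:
$n = 0$ ($n = 3 + \left(\left(-1 - 4\right) + 2\right) = 3 + \left(-5 + 2\right) = 3 - 3 = 0$)
$O = -244$ ($O = 4 - 248 = -244$)
$O + \left(3 + 9\right) n \left(-333\right) = -244 + \left(3 + 9\right) 0 \left(-333\right) = -244 + 12 \cdot 0 \left(-333\right) = -244 + 0 \left(-333\right) = -244 + 0 = -244$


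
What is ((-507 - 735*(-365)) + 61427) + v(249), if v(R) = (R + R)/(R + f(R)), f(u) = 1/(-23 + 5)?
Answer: 1475131759/4481 ≈ 3.2920e+5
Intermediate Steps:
f(u) = -1/18 (f(u) = 1/(-18) = -1/18)
v(R) = 2*R/(-1/18 + R) (v(R) = (R + R)/(R - 1/18) = (2*R)/(-1/18 + R) = 2*R/(-1/18 + R))
((-507 - 735*(-365)) + 61427) + v(249) = ((-507 - 735*(-365)) + 61427) + 36*249/(-1 + 18*249) = ((-507 + 268275) + 61427) + 36*249/(-1 + 4482) = (267768 + 61427) + 36*249/4481 = 329195 + 36*249*(1/4481) = 329195 + 8964/4481 = 1475131759/4481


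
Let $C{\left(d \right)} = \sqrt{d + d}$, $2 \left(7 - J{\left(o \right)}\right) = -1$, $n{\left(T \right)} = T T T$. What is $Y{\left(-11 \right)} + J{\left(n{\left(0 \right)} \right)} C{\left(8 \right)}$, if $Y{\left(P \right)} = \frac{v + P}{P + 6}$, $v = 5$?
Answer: $\frac{156}{5} \approx 31.2$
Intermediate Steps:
$Y{\left(P \right)} = \frac{5 + P}{6 + P}$ ($Y{\left(P \right)} = \frac{5 + P}{P + 6} = \frac{5 + P}{6 + P}$)
$n{\left(T \right)} = T^{3}$ ($n{\left(T \right)} = T^{2} T = T^{3}$)
$J{\left(o \right)} = \frac{15}{2}$ ($J{\left(o \right)} = 7 - - \frac{1}{2} = 7 + \frac{1}{2} = \frac{15}{2}$)
$C{\left(d \right)} = \sqrt{2} \sqrt{d}$ ($C{\left(d \right)} = \sqrt{2 d} = \sqrt{2} \sqrt{d}$)
$Y{\left(-11 \right)} + J{\left(n{\left(0 \right)} \right)} C{\left(8 \right)} = \frac{5 - 11}{6 - 11} + \frac{15 \sqrt{2} \sqrt{8}}{2} = \frac{1}{-5} \left(-6\right) + \frac{15 \sqrt{2} \cdot 2 \sqrt{2}}{2} = \left(- \frac{1}{5}\right) \left(-6\right) + \frac{15}{2} \cdot 4 = \frac{6}{5} + 30 = \frac{156}{5}$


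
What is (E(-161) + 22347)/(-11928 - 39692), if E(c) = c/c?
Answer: -5587/12905 ≈ -0.43293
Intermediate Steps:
E(c) = 1
(E(-161) + 22347)/(-11928 - 39692) = (1 + 22347)/(-11928 - 39692) = 22348/(-51620) = 22348*(-1/51620) = -5587/12905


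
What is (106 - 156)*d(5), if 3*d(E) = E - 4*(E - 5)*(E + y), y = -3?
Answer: -250/3 ≈ -83.333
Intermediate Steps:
d(E) = E/3 - 4*(-5 + E)*(-3 + E)/3 (d(E) = (E - 4*(E - 5)*(E - 3))/3 = (E - 4*(-5 + E)*(-3 + E))/3 = E/3 - 4*(-5 + E)*(-3 + E)/3)
(106 - 156)*d(5) = (106 - 156)*(-20 + 11*5 - 4/3*5**2) = -50*(-20 + 55 - 4/3*25) = -50*(-20 + 55 - 100/3) = -50*5/3 = -250/3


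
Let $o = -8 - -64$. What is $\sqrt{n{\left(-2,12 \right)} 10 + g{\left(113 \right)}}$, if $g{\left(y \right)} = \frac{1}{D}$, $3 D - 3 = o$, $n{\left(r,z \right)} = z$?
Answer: $\frac{3 \sqrt{46433}}{59} \approx 10.957$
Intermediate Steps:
$o = 56$ ($o = -8 + 64 = 56$)
$D = \frac{59}{3}$ ($D = 1 + \frac{1}{3} \cdot 56 = 1 + \frac{56}{3} = \frac{59}{3} \approx 19.667$)
$g{\left(y \right)} = \frac{3}{59}$ ($g{\left(y \right)} = \frac{1}{\frac{59}{3}} = \frac{3}{59}$)
$\sqrt{n{\left(-2,12 \right)} 10 + g{\left(113 \right)}} = \sqrt{12 \cdot 10 + \frac{3}{59}} = \sqrt{120 + \frac{3}{59}} = \sqrt{\frac{7083}{59}} = \frac{3 \sqrt{46433}}{59}$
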